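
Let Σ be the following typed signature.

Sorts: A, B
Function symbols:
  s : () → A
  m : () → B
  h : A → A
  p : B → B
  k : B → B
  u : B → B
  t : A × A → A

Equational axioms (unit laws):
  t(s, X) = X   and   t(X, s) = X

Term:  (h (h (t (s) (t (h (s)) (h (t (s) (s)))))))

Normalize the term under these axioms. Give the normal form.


1. (h (h (t (s) (t (h (s)) (h (t (s) (s)))))))  →  (h (h (t (h (s)) (h (t (s) (s))))))
2. (h (h (t (h (s)) (h (t (s) (s))))))  →  (h (h (t (h (s)) (h (s)))))

normal form = (h (h (t (h (s)) (h (s)))))


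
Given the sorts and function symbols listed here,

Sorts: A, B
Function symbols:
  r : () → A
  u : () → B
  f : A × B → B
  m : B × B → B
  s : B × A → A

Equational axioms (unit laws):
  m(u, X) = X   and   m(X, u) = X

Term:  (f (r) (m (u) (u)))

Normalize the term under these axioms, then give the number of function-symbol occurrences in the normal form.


size = 3

1. (f (r) (m (u) (u)))  →  (f (r) (u))
normal form: (f (r) (u))


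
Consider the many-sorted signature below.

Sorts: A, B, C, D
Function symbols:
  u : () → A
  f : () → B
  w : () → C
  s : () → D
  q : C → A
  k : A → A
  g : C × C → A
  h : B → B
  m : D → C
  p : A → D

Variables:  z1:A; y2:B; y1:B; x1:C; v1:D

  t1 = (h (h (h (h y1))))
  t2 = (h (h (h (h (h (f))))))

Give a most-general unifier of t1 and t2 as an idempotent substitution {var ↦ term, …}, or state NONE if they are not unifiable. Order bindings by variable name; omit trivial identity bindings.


{y1 ↦ (h (f))}


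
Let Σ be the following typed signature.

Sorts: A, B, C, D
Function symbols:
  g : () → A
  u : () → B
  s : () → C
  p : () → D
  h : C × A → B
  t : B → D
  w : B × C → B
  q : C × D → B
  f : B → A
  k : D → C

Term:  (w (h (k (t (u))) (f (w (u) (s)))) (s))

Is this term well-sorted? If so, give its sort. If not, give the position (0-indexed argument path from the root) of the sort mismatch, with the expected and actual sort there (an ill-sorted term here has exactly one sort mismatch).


well-sorted; sort = B

        (u) : B
      (t (u)) : D
    (k (t (u))) : C
        (u) : B
        (s) : C
      (w (u) (s)) : B
    (f (w (u) (s))) : A
  (h (k (t (u))) (f (w (u) (s)))) : B
  (s) : C
(w (h (k (t (u))) (f (w (u) (s)))) (s)) : B


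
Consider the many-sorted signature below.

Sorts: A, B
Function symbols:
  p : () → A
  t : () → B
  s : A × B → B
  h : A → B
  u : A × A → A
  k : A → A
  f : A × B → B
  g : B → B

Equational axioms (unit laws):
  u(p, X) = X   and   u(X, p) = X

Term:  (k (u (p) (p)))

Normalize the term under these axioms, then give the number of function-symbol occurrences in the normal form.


1. (k (u (p) (p)))  →  (k (p))
normal form: (k (p))

size = 2


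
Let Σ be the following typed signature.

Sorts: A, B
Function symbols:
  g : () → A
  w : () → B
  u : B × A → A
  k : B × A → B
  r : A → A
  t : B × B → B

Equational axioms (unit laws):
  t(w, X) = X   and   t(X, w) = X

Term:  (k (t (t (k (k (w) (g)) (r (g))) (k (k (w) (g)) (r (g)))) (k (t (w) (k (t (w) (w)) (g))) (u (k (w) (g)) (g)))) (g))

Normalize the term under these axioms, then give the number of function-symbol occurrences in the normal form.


1. (k (t (t (k (k (w) (g)) (r (g))) (k (k (w) (g)) (r (g)))) (k (t (w) (k (t (w) (w)) (g))) (u (k (w) (g)) (g)))) (g))  →  (k (t (t (k (k (w) (g)) (r (g))) (k (k (w) (g)) (r (g)))) (k (k (t (w) (w)) (g)) (u (k (w) (g)) (g)))) (g))
2. (k (t (t (k (k (w) (g)) (r (g))) (k (k (w) (g)) (r (g)))) (k (k (t (w) (w)) (g)) (u (k (w) (g)) (g)))) (g))  →  (k (t (t (k (k (w) (g)) (r (g))) (k (k (w) (g)) (r (g)))) (k (k (w) (g)) (u (k (w) (g)) (g)))) (g))
normal form: (k (t (t (k (k (w) (g)) (r (g))) (k (k (w) (g)) (r (g)))) (k (k (w) (g)) (u (k (w) (g)) (g)))) (g))

size = 25


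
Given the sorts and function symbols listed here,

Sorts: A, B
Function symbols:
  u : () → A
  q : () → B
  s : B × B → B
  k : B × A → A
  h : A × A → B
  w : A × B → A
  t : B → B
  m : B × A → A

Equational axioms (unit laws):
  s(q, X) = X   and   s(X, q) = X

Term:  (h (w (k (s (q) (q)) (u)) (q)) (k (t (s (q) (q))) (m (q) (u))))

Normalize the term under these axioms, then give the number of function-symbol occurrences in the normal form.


size = 12

1. (h (w (k (s (q) (q)) (u)) (q)) (k (t (s (q) (q))) (m (q) (u))))  →  (h (w (k (q) (u)) (q)) (k (t (s (q) (q))) (m (q) (u))))
2. (h (w (k (q) (u)) (q)) (k (t (s (q) (q))) (m (q) (u))))  →  (h (w (k (q) (u)) (q)) (k (t (q)) (m (q) (u))))
normal form: (h (w (k (q) (u)) (q)) (k (t (q)) (m (q) (u))))


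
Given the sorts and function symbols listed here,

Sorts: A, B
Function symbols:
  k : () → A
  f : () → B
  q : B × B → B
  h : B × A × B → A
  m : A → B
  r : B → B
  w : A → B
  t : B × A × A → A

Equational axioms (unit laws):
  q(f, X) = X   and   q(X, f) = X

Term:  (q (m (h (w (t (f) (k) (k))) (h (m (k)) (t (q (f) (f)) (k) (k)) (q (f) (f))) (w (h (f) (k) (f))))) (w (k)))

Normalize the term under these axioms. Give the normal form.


1. (q (m (h (w (t (f) (k) (k))) (h (m (k)) (t (q (f) (f)) (k) (k)) (q (f) (f))) (w (h (f) (k) (f))))) (w (k)))  →  (q (m (h (w (t (f) (k) (k))) (h (m (k)) (t (f) (k) (k)) (q (f) (f))) (w (h (f) (k) (f))))) (w (k)))
2. (q (m (h (w (t (f) (k) (k))) (h (m (k)) (t (f) (k) (k)) (q (f) (f))) (w (h (f) (k) (f))))) (w (k)))  →  (q (m (h (w (t (f) (k) (k))) (h (m (k)) (t (f) (k) (k)) (f)) (w (h (f) (k) (f))))) (w (k)))

normal form = (q (m (h (w (t (f) (k) (k))) (h (m (k)) (t (f) (k) (k)) (f)) (w (h (f) (k) (f))))) (w (k)))


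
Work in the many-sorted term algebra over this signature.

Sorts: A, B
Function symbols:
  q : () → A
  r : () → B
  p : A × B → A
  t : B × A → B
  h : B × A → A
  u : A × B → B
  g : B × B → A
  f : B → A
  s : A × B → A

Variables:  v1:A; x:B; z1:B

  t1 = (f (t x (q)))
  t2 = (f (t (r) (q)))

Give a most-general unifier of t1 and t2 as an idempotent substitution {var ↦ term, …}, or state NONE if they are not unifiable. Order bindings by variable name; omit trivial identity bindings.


{x ↦ (r)}


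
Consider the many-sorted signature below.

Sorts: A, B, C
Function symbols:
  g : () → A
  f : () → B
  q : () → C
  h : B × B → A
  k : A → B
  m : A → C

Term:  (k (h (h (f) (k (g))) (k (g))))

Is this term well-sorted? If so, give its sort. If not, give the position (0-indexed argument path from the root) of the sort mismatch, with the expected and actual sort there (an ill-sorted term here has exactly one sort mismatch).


ill-sorted at position [0, 0]: expected B, got A

      (f) : B
        (g) : A
      (k (g)) : B
    (h (f) (k (g))) : A
      (g) : A
    (k (g)) : B
  (h (h (f) (k (g))) (k (g))) : ✗ arg 0 at [0, 0] has sort A, expected B


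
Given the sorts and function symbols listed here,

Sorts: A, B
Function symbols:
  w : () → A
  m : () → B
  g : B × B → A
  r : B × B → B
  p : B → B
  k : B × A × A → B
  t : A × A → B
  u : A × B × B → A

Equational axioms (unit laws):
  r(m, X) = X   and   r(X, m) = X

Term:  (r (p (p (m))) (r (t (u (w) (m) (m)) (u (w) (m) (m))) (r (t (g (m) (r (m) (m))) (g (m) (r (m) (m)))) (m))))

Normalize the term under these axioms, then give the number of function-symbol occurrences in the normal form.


size = 21

1. (r (p (p (m))) (r (t (u (w) (m) (m)) (u (w) (m) (m))) (r (t (g (m) (r (m) (m))) (g (m) (r (m) (m)))) (m))))  →  (r (p (p (m))) (r (t (u (w) (m) (m)) (u (w) (m) (m))) (t (g (m) (r (m) (m))) (g (m) (r (m) (m))))))
2. (r (p (p (m))) (r (t (u (w) (m) (m)) (u (w) (m) (m))) (t (g (m) (r (m) (m))) (g (m) (r (m) (m))))))  →  (r (p (p (m))) (r (t (u (w) (m) (m)) (u (w) (m) (m))) (t (g (m) (m)) (g (m) (r (m) (m))))))
3. (r (p (p (m))) (r (t (u (w) (m) (m)) (u (w) (m) (m))) (t (g (m) (m)) (g (m) (r (m) (m))))))  →  (r (p (p (m))) (r (t (u (w) (m) (m)) (u (w) (m) (m))) (t (g (m) (m)) (g (m) (m)))))
normal form: (r (p (p (m))) (r (t (u (w) (m) (m)) (u (w) (m) (m))) (t (g (m) (m)) (g (m) (m)))))


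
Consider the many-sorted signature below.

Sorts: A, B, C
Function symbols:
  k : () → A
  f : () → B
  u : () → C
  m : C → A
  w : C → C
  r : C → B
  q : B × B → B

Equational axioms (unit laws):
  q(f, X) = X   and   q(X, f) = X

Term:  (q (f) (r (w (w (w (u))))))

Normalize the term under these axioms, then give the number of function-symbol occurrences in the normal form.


size = 5

1. (q (f) (r (w (w (w (u))))))  →  (r (w (w (w (u)))))
normal form: (r (w (w (w (u)))))


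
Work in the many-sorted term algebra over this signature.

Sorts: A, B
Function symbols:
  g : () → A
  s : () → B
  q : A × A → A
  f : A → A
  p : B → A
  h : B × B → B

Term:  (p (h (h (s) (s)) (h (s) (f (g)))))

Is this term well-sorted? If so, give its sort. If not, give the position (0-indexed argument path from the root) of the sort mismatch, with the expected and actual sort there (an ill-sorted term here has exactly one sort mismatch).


ill-sorted at position [0, 1, 1]: expected B, got A

      (s) : B
      (s) : B
    (h (s) (s)) : B
      (s) : B
        (g) : A
      (f (g)) : A
    (h (s) (f (g))) : ✗ arg 1 at [0, 1, 1] has sort A, expected B


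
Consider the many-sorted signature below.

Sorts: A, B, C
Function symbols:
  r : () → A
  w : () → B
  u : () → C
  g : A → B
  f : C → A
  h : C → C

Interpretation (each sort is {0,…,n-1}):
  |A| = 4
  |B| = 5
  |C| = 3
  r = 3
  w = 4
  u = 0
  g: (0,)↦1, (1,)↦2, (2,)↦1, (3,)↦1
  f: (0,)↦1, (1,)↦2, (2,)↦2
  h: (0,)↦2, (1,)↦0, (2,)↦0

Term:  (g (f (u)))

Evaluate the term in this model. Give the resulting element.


  u = 0
  (f (u)) = f(0,) = 1
  (g (f (u))) = g(1,) = 2

value = 2


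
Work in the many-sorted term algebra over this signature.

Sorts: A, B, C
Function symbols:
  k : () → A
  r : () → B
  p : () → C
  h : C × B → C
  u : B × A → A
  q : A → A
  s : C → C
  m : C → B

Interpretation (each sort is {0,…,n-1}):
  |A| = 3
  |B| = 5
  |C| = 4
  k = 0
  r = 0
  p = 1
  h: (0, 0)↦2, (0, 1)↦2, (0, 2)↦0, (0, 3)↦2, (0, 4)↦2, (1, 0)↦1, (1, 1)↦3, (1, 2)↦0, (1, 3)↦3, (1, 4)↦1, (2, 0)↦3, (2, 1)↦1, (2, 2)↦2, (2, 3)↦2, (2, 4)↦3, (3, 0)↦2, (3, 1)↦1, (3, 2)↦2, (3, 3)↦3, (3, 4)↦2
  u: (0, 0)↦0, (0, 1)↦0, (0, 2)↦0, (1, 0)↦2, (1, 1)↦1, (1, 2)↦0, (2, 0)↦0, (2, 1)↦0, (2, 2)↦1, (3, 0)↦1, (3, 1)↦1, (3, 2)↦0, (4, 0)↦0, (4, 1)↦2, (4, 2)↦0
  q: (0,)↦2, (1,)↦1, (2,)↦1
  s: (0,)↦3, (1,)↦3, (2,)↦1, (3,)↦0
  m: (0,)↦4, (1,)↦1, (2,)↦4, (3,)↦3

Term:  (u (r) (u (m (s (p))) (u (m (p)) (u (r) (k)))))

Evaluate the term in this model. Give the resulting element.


value = 0

  r = 0
  p = 1
  (s (p)) = s(1,) = 3
  (m (s (p))) = m(3,) = 3
  p = 1
  (m (p)) = m(1,) = 1
  r = 0
  k = 0
  (u (r) (k)) = u(0, 0) = 0
  (u (m (p)) (u (r) (k))) = u(1, 0) = 2
  (u (m (s (p))) (u (m (p)) (u (r) (k)))) = u(3, 2) = 0
  (u (r) (u (m (s (p))) (u (m (p)) (u (r) (k))))) = u(0, 0) = 0


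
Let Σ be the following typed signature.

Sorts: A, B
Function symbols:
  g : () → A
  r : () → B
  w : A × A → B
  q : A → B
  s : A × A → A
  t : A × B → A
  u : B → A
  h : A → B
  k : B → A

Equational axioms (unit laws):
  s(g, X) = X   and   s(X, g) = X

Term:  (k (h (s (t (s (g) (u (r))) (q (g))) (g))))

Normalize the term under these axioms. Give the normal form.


normal form = (k (h (t (u (r)) (q (g)))))

1. (k (h (s (t (s (g) (u (r))) (q (g))) (g))))  →  (k (h (t (s (g) (u (r))) (q (g)))))
2. (k (h (t (s (g) (u (r))) (q (g)))))  →  (k (h (t (u (r)) (q (g)))))


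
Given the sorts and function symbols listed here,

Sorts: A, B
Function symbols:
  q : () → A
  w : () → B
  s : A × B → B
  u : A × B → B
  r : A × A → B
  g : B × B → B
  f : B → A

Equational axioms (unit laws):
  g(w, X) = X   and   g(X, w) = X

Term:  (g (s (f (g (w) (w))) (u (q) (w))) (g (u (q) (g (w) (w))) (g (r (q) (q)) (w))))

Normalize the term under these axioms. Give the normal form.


normal form = (g (s (f (w)) (u (q) (w))) (g (u (q) (w)) (r (q) (q))))

1. (g (s (f (g (w) (w))) (u (q) (w))) (g (u (q) (g (w) (w))) (g (r (q) (q)) (w))))  →  (g (s (f (w)) (u (q) (w))) (g (u (q) (g (w) (w))) (g (r (q) (q)) (w))))
2. (g (s (f (w)) (u (q) (w))) (g (u (q) (g (w) (w))) (g (r (q) (q)) (w))))  →  (g (s (f (w)) (u (q) (w))) (g (u (q) (w)) (g (r (q) (q)) (w))))
3. (g (s (f (w)) (u (q) (w))) (g (u (q) (w)) (g (r (q) (q)) (w))))  →  (g (s (f (w)) (u (q) (w))) (g (u (q) (w)) (r (q) (q))))


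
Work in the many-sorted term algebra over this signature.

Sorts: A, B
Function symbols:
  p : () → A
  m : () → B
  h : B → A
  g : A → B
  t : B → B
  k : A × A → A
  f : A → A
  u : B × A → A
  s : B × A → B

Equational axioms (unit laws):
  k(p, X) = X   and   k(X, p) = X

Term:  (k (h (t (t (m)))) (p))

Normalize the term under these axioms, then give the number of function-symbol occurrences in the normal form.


size = 4

1. (k (h (t (t (m)))) (p))  →  (h (t (t (m))))
normal form: (h (t (t (m))))


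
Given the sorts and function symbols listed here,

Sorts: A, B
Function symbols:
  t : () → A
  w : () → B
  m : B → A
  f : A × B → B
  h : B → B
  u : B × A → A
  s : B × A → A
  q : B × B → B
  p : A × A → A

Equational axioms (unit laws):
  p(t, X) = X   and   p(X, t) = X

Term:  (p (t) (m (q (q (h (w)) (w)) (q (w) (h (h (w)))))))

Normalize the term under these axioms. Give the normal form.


1. (p (t) (m (q (q (h (w)) (w)) (q (w) (h (h (w)))))))  →  (m (q (q (h (w)) (w)) (q (w) (h (h (w))))))

normal form = (m (q (q (h (w)) (w)) (q (w) (h (h (w))))))


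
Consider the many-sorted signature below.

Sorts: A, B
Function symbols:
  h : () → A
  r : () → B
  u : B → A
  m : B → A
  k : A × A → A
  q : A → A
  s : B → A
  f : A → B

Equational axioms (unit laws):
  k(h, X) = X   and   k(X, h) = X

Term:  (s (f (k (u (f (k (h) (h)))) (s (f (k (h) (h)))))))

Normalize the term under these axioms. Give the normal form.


normal form = (s (f (k (u (f (h))) (s (f (h))))))

1. (s (f (k (u (f (k (h) (h)))) (s (f (k (h) (h)))))))  →  (s (f (k (u (f (h))) (s (f (k (h) (h)))))))
2. (s (f (k (u (f (h))) (s (f (k (h) (h)))))))  →  (s (f (k (u (f (h))) (s (f (h))))))


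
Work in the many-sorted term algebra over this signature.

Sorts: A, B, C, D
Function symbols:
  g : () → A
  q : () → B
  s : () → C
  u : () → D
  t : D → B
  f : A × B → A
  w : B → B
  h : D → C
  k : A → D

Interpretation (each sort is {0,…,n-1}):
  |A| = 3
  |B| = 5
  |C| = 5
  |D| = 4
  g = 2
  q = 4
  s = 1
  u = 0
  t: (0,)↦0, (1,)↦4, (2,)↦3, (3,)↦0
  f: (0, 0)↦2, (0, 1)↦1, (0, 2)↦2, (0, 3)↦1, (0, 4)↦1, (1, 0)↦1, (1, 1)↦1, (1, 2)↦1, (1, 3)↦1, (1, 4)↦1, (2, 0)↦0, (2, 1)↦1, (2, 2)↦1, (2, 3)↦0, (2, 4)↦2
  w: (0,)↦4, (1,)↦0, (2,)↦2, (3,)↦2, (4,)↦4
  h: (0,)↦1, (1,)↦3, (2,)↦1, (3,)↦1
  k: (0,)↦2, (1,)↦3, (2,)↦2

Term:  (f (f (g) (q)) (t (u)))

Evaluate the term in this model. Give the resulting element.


  g = 2
  q = 4
  (f (g) (q)) = f(2, 4) = 2
  u = 0
  (t (u)) = t(0,) = 0
  (f (f (g) (q)) (t (u))) = f(2, 0) = 0

value = 0


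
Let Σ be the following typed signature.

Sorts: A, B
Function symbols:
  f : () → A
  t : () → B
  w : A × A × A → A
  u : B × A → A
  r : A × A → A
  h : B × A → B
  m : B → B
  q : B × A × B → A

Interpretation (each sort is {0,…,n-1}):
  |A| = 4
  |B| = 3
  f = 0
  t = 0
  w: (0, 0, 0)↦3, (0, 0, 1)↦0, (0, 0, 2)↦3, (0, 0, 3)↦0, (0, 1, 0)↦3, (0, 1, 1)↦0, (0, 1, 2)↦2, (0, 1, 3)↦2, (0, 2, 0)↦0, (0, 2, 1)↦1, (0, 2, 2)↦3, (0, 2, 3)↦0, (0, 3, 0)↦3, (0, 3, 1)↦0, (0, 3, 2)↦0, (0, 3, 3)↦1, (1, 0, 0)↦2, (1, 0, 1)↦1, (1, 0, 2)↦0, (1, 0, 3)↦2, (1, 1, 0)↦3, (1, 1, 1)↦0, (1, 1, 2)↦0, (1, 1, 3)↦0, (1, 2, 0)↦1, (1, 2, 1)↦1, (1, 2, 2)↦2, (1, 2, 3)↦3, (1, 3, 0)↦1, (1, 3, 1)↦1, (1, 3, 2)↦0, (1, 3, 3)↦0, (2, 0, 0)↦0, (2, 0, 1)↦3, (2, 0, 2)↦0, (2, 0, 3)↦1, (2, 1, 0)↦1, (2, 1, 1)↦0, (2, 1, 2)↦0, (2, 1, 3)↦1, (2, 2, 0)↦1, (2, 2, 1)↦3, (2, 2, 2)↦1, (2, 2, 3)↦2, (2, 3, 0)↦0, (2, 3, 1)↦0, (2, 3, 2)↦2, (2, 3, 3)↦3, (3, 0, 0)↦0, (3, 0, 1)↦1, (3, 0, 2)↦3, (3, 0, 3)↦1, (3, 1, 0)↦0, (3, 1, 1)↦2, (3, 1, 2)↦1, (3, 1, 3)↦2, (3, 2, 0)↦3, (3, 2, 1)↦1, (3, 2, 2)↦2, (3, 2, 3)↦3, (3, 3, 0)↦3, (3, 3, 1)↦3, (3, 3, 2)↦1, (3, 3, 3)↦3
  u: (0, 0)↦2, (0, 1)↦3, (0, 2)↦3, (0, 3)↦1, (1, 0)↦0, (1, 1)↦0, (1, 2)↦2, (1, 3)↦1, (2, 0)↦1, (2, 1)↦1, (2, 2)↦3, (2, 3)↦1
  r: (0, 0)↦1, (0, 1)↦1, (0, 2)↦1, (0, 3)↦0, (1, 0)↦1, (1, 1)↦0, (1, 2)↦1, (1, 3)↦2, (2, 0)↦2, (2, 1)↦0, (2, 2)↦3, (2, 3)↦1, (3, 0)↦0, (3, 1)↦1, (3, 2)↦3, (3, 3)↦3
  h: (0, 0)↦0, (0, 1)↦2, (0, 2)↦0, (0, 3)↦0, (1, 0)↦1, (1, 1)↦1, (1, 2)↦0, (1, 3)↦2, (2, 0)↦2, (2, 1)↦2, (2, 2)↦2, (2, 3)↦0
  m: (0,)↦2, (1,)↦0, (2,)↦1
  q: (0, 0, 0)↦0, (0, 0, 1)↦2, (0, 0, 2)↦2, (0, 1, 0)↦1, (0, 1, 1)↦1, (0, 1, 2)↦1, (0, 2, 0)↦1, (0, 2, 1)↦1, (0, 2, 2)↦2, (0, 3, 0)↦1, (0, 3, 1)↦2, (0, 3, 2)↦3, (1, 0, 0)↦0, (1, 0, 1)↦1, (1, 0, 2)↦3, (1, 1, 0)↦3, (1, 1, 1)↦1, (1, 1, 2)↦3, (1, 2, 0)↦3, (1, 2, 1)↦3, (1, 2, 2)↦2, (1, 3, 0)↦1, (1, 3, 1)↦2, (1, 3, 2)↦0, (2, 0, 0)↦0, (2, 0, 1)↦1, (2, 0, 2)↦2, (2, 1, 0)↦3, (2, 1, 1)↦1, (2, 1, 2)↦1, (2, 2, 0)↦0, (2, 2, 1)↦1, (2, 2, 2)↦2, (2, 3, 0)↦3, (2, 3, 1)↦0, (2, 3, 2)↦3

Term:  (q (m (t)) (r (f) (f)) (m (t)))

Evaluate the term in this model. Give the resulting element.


  t = 0
  (m (t)) = m(0,) = 2
  f = 0
  f = 0
  (r (f) (f)) = r(0, 0) = 1
  t = 0
  (m (t)) = m(0,) = 2
  (q (m (t)) (r (f) (f)) (m (t))) = q(2, 1, 2) = 1

value = 1


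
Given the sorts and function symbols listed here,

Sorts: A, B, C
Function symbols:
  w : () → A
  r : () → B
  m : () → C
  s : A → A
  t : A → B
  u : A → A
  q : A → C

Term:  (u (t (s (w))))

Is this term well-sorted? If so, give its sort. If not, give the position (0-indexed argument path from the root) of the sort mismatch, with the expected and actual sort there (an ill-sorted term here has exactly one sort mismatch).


ill-sorted at position [0]: expected A, got B

      (w) : A
    (s (w)) : A
  (t (s (w))) : B
(u (t (s (w)))) : ✗ arg 0 at [0] has sort B, expected A


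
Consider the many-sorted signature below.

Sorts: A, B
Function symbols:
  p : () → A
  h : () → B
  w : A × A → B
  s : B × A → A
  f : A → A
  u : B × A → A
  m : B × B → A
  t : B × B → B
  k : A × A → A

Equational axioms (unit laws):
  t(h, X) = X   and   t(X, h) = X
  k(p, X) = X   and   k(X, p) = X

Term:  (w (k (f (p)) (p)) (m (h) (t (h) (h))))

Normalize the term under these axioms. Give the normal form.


normal form = (w (f (p)) (m (h) (h)))

1. (w (k (f (p)) (p)) (m (h) (t (h) (h))))  →  (w (f (p)) (m (h) (t (h) (h))))
2. (w (f (p)) (m (h) (t (h) (h))))  →  (w (f (p)) (m (h) (h)))


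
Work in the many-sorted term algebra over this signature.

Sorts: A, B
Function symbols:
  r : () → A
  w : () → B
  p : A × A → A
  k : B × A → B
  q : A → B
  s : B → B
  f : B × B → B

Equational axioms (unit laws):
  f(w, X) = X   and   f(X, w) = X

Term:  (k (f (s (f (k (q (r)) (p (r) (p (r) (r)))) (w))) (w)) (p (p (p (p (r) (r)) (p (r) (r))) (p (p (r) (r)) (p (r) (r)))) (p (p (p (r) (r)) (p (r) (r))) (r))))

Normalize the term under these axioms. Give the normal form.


1. (k (f (s (f (k (q (r)) (p (r) (p (r) (r)))) (w))) (w)) (p (p (p (p (r) (r)) (p (r) (r))) (p (p (r) (r)) (p (r) (r)))) (p (p (p (r) (r)) (p (r) (r))) (r))))  →  (k (s (f (k (q (r)) (p (r) (p (r) (r)))) (w))) (p (p (p (p (r) (r)) (p (r) (r))) (p (p (r) (r)) (p (r) (r)))) (p (p (p (r) (r)) (p (r) (r))) (r))))
2. (k (s (f (k (q (r)) (p (r) (p (r) (r)))) (w))) (p (p (p (p (r) (r)) (p (r) (r))) (p (p (r) (r)) (p (r) (r)))) (p (p (p (r) (r)) (p (r) (r))) (r))))  →  (k (s (k (q (r)) (p (r) (p (r) (r))))) (p (p (p (p (r) (r)) (p (r) (r))) (p (p (r) (r)) (p (r) (r)))) (p (p (p (r) (r)) (p (r) (r))) (r))))

normal form = (k (s (k (q (r)) (p (r) (p (r) (r))))) (p (p (p (p (r) (r)) (p (r) (r))) (p (p (r) (r)) (p (r) (r)))) (p (p (p (r) (r)) (p (r) (r))) (r))))


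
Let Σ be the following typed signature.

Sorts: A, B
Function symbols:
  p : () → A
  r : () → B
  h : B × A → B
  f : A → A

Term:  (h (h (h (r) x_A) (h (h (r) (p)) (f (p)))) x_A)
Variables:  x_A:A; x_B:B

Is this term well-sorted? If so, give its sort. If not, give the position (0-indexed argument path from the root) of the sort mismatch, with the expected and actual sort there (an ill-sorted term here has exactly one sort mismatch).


      (r) : B
      x_A : A
    (h (r) x_A) : B
        (r) : B
        (p) : A
      (h (r) (p)) : B
        (p) : A
      (f (p)) : A
    (h (h (r) (p)) (f (p))) : B
  (h (h (r) x_A) (h (h (r) (p)) (f (p)))) : ✗ arg 1 at [0, 1] has sort B, expected A
  x_A : A

ill-sorted at position [0, 1]: expected A, got B


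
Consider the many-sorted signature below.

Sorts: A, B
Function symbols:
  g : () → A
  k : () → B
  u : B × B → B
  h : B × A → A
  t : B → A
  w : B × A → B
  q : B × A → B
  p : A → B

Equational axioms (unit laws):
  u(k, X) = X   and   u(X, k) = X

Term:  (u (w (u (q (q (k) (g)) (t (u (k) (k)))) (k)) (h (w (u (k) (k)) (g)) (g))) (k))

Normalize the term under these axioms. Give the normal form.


normal form = (w (q (q (k) (g)) (t (k))) (h (w (k) (g)) (g)))

1. (u (w (u (q (q (k) (g)) (t (u (k) (k)))) (k)) (h (w (u (k) (k)) (g)) (g))) (k))  →  (w (u (q (q (k) (g)) (t (u (k) (k)))) (k)) (h (w (u (k) (k)) (g)) (g)))
2. (w (u (q (q (k) (g)) (t (u (k) (k)))) (k)) (h (w (u (k) (k)) (g)) (g)))  →  (w (q (q (k) (g)) (t (u (k) (k)))) (h (w (u (k) (k)) (g)) (g)))
3. (w (q (q (k) (g)) (t (u (k) (k)))) (h (w (u (k) (k)) (g)) (g)))  →  (w (q (q (k) (g)) (t (k))) (h (w (u (k) (k)) (g)) (g)))
4. (w (q (q (k) (g)) (t (k))) (h (w (u (k) (k)) (g)) (g)))  →  (w (q (q (k) (g)) (t (k))) (h (w (k) (g)) (g)))


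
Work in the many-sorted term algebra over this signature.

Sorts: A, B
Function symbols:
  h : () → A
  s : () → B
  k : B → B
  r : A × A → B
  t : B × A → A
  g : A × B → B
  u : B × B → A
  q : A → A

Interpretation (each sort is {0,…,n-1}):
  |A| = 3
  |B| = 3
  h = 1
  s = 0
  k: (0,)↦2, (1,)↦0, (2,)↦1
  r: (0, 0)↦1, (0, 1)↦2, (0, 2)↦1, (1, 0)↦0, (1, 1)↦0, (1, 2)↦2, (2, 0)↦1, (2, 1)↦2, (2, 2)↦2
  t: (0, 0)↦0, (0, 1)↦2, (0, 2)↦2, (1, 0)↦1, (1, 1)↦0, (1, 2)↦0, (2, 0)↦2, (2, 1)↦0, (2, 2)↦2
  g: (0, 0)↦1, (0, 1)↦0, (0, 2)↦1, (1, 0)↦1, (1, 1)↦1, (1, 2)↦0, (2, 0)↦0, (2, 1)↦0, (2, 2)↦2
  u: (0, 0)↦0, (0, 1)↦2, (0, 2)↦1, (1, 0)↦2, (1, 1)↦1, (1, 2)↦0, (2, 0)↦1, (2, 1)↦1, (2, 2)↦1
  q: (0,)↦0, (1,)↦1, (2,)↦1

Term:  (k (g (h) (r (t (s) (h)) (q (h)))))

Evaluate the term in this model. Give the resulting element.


value = 2

  h = 1
  s = 0
  h = 1
  (t (s) (h)) = t(0, 1) = 2
  h = 1
  (q (h)) = q(1,) = 1
  (r (t (s) (h)) (q (h))) = r(2, 1) = 2
  (g (h) (r (t (s) (h)) (q (h)))) = g(1, 2) = 0
  (k (g (h) (r (t (s) (h)) (q (h))))) = k(0,) = 2


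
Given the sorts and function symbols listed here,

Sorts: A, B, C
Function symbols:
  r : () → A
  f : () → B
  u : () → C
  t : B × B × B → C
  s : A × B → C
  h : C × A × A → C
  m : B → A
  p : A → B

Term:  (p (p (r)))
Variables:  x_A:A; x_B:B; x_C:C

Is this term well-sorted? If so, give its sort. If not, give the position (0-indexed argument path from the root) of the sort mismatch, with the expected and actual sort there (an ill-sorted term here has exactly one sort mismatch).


ill-sorted at position [0]: expected A, got B

    (r) : A
  (p (r)) : B
(p (p (r))) : ✗ arg 0 at [0] has sort B, expected A


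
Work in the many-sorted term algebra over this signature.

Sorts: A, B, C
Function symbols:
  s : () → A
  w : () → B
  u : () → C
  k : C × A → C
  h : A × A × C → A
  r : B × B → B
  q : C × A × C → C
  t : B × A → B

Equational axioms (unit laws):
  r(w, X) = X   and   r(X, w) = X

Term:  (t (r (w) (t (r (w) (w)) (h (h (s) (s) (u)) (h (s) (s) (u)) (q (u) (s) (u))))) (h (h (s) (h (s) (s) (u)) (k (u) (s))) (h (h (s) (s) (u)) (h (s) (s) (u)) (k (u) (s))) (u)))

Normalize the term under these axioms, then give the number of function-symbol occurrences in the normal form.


size = 39

1. (t (r (w) (t (r (w) (w)) (h (h (s) (s) (u)) (h (s) (s) (u)) (q (u) (s) (u))))) (h (h (s) (h (s) (s) (u)) (k (u) (s))) (h (h (s) (s) (u)) (h (s) (s) (u)) (k (u) (s))) (u)))  →  (t (t (r (w) (w)) (h (h (s) (s) (u)) (h (s) (s) (u)) (q (u) (s) (u)))) (h (h (s) (h (s) (s) (u)) (k (u) (s))) (h (h (s) (s) (u)) (h (s) (s) (u)) (k (u) (s))) (u)))
2. (t (t (r (w) (w)) (h (h (s) (s) (u)) (h (s) (s) (u)) (q (u) (s) (u)))) (h (h (s) (h (s) (s) (u)) (k (u) (s))) (h (h (s) (s) (u)) (h (s) (s) (u)) (k (u) (s))) (u)))  →  (t (t (w) (h (h (s) (s) (u)) (h (s) (s) (u)) (q (u) (s) (u)))) (h (h (s) (h (s) (s) (u)) (k (u) (s))) (h (h (s) (s) (u)) (h (s) (s) (u)) (k (u) (s))) (u)))
normal form: (t (t (w) (h (h (s) (s) (u)) (h (s) (s) (u)) (q (u) (s) (u)))) (h (h (s) (h (s) (s) (u)) (k (u) (s))) (h (h (s) (s) (u)) (h (s) (s) (u)) (k (u) (s))) (u)))


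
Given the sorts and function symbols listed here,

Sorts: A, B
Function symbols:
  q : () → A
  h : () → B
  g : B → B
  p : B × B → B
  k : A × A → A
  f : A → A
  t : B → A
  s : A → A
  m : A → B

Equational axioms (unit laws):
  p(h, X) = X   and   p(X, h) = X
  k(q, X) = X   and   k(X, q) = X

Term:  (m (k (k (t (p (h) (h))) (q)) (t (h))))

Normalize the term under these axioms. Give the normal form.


1. (m (k (k (t (p (h) (h))) (q)) (t (h))))  →  (m (k (t (p (h) (h))) (t (h))))
2. (m (k (t (p (h) (h))) (t (h))))  →  (m (k (t (h)) (t (h))))

normal form = (m (k (t (h)) (t (h))))


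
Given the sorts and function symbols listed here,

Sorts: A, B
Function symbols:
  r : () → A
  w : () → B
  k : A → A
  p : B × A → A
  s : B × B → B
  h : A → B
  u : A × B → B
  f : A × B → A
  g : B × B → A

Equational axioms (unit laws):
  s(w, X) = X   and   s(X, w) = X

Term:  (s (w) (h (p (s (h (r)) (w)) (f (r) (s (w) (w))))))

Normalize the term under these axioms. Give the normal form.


normal form = (h (p (h (r)) (f (r) (w))))

1. (s (w) (h (p (s (h (r)) (w)) (f (r) (s (w) (w))))))  →  (h (p (s (h (r)) (w)) (f (r) (s (w) (w)))))
2. (h (p (s (h (r)) (w)) (f (r) (s (w) (w)))))  →  (h (p (h (r)) (f (r) (s (w) (w)))))
3. (h (p (h (r)) (f (r) (s (w) (w)))))  →  (h (p (h (r)) (f (r) (w))))


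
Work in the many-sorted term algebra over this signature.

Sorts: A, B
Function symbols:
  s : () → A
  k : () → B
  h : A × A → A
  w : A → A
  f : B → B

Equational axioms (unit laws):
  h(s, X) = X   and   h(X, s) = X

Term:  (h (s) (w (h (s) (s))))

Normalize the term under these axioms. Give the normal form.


normal form = (w (s))

1. (h (s) (w (h (s) (s))))  →  (w (h (s) (s)))
2. (w (h (s) (s)))  →  (w (s))


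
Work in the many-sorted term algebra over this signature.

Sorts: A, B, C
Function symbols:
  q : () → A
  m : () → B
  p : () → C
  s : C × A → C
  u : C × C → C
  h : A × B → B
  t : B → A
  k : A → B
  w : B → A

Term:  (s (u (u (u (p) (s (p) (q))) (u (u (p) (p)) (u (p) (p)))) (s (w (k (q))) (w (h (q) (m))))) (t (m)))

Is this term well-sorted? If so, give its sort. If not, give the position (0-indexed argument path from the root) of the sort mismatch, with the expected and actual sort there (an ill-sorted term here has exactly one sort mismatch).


ill-sorted at position [0, 1, 0]: expected C, got A

        (p) : C
          (p) : C
          (q) : A
        (s (p) (q)) : C
      (u (p) (s (p) (q))) : C
          (p) : C
          (p) : C
        (u (p) (p)) : C
          (p) : C
          (p) : C
        (u (p) (p)) : C
      (u (u (p) (p)) (u (p) (p))) : C
    (u (u (p) (s (p) (q))) (u (u (p) (p)) (u (p) (p)))) : C
          (q) : A
        (k (q)) : B
      (w (k (q))) : A
          (q) : A
          (m) : B
        (h (q) (m)) : B
      (w (h (q) (m))) : A
    (s (w (k (q))) (w (h (q) (m)))) : ✗ arg 0 at [0, 1, 0] has sort A, expected C
    (m) : B
  (t (m)) : A


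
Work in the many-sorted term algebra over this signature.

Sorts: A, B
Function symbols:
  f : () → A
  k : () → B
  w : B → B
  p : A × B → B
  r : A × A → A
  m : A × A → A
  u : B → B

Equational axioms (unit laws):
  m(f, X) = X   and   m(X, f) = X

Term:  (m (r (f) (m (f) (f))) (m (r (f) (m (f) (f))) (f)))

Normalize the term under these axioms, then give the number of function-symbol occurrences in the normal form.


1. (m (r (f) (m (f) (f))) (m (r (f) (m (f) (f))) (f)))  →  (m (r (f) (f)) (m (r (f) (m (f) (f))) (f)))
2. (m (r (f) (f)) (m (r (f) (m (f) (f))) (f)))  →  (m (r (f) (f)) (r (f) (m (f) (f))))
3. (m (r (f) (f)) (r (f) (m (f) (f))))  →  (m (r (f) (f)) (r (f) (f)))
normal form: (m (r (f) (f)) (r (f) (f)))

size = 7


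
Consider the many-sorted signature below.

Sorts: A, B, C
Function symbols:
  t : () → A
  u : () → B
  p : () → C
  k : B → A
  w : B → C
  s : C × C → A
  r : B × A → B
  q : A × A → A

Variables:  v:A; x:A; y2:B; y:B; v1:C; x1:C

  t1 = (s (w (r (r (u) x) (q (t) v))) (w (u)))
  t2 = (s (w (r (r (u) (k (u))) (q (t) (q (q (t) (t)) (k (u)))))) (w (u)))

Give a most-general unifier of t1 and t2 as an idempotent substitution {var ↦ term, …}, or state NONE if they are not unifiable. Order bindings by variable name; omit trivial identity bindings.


{v ↦ (q (q (t) (t)) (k (u))), x ↦ (k (u))}


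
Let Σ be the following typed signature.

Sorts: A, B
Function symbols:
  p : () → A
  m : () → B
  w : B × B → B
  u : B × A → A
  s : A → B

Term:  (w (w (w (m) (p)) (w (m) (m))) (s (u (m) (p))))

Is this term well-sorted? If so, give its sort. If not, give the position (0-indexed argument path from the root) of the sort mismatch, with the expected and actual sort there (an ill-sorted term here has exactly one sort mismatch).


ill-sorted at position [0, 0, 1]: expected B, got A

      (m) : B
      (p) : A
    (w (m) (p)) : ✗ arg 1 at [0, 0, 1] has sort A, expected B
      (m) : B
      (m) : B
    (w (m) (m)) : B
      (m) : B
      (p) : A
    (u (m) (p)) : A
  (s (u (m) (p))) : B


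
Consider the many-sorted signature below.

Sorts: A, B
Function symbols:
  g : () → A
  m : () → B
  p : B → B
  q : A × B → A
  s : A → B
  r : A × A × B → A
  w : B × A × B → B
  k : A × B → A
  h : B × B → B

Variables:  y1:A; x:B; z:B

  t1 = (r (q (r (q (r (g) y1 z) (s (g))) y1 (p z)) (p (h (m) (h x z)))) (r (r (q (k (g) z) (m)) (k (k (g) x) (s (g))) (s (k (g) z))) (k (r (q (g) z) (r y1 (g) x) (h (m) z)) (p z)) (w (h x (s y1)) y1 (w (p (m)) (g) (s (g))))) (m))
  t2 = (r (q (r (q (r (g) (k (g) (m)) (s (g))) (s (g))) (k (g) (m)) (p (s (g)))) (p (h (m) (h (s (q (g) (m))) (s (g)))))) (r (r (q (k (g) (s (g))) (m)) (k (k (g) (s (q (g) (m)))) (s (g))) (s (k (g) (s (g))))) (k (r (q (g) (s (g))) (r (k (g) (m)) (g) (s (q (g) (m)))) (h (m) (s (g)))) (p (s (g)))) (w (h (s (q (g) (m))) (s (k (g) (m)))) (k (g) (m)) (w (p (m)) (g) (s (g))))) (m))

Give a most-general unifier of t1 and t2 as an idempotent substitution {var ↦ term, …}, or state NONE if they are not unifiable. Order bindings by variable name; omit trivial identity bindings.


{x ↦ (s (q (g) (m))), y1 ↦ (k (g) (m)), z ↦ (s (g))}


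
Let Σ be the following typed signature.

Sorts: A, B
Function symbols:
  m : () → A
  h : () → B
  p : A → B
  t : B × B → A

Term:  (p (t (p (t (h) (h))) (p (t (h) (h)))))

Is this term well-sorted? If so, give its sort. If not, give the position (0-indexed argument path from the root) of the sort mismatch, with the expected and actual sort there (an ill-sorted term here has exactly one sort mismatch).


well-sorted; sort = B

        (h) : B
        (h) : B
      (t (h) (h)) : A
    (p (t (h) (h))) : B
        (h) : B
        (h) : B
      (t (h) (h)) : A
    (p (t (h) (h))) : B
  (t (p (t (h) (h))) (p (t (h) (h)))) : A
(p (t (p (t (h) (h))) (p (t (h) (h))))) : B


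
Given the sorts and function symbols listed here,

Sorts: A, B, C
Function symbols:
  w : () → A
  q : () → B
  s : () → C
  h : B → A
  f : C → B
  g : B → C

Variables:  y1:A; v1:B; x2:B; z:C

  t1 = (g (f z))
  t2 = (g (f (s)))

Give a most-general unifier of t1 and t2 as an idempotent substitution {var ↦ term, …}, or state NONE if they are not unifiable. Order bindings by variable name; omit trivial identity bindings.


{z ↦ (s)}


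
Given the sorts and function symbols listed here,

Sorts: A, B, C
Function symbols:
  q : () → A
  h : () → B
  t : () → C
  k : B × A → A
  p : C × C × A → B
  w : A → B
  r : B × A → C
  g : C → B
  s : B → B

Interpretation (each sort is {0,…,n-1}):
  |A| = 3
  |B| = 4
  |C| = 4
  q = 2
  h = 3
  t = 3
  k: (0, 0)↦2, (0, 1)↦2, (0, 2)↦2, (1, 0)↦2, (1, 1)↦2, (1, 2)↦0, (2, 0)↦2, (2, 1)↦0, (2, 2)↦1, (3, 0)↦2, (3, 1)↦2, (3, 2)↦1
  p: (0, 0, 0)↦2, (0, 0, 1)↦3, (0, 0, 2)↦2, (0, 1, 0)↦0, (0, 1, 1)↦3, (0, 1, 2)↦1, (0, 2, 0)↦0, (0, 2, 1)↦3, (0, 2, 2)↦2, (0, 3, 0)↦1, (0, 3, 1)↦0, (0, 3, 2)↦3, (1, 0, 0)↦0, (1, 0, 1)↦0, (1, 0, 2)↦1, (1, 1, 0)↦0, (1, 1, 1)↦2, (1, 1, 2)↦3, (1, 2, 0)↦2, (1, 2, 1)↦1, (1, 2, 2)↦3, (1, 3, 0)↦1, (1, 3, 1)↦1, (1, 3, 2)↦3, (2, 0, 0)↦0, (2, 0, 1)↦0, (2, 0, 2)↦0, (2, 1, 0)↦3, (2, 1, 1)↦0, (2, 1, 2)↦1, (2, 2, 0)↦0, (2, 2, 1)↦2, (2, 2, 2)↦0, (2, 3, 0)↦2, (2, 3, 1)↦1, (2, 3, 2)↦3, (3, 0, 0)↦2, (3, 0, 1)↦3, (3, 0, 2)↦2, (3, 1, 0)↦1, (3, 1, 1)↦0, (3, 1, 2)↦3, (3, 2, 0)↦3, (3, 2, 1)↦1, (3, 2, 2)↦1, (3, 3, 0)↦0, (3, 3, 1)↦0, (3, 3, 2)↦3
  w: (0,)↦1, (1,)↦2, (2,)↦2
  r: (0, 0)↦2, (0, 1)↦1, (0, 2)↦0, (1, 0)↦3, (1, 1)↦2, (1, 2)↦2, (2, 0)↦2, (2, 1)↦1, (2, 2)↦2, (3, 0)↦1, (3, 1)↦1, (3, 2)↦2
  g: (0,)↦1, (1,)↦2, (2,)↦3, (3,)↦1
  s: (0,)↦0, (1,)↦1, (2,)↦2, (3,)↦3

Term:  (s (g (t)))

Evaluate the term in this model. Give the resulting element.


  t = 3
  (g (t)) = g(3,) = 1
  (s (g (t))) = s(1,) = 1

value = 1


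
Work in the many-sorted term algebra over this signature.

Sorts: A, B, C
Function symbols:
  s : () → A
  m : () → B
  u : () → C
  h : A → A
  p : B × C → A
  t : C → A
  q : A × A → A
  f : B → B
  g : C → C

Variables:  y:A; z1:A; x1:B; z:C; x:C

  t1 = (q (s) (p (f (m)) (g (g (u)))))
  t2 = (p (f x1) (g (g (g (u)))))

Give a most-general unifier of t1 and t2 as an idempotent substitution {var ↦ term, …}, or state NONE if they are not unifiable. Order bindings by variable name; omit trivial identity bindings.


head clash or occurs-check failure — not unifiable

NONE (not unifiable)


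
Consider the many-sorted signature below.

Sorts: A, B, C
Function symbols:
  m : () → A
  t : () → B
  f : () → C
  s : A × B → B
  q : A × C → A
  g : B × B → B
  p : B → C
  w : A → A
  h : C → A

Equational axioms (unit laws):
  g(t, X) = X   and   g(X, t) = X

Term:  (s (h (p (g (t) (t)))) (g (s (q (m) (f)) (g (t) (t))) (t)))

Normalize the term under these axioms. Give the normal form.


normal form = (s (h (p (t))) (s (q (m) (f)) (t)))

1. (s (h (p (g (t) (t)))) (g (s (q (m) (f)) (g (t) (t))) (t)))  →  (s (h (p (t))) (g (s (q (m) (f)) (g (t) (t))) (t)))
2. (s (h (p (t))) (g (s (q (m) (f)) (g (t) (t))) (t)))  →  (s (h (p (t))) (s (q (m) (f)) (g (t) (t))))
3. (s (h (p (t))) (s (q (m) (f)) (g (t) (t))))  →  (s (h (p (t))) (s (q (m) (f)) (t)))


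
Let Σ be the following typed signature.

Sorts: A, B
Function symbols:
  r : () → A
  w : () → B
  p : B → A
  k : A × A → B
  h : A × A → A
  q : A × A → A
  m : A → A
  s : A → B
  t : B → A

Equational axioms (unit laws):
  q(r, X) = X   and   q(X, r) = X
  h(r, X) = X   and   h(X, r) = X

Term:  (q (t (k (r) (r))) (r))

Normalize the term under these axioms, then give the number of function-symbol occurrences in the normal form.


1. (q (t (k (r) (r))) (r))  →  (t (k (r) (r)))
normal form: (t (k (r) (r)))

size = 4


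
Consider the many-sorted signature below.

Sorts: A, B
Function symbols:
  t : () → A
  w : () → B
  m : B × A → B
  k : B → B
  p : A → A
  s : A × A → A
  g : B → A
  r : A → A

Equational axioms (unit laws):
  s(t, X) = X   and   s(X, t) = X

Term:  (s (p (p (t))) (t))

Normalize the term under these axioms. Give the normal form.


normal form = (p (p (t)))

1. (s (p (p (t))) (t))  →  (p (p (t)))


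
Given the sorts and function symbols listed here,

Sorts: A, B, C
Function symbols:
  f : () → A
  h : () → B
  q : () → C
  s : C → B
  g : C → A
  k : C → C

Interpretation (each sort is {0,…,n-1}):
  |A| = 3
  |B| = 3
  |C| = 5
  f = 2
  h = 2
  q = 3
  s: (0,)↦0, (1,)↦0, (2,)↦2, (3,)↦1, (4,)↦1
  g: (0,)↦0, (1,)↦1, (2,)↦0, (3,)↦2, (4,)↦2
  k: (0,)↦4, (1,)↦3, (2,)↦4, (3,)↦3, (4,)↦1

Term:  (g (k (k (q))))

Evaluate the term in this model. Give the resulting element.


value = 2

  q = 3
  (k (q)) = k(3,) = 3
  (k (k (q))) = k(3,) = 3
  (g (k (k (q)))) = g(3,) = 2


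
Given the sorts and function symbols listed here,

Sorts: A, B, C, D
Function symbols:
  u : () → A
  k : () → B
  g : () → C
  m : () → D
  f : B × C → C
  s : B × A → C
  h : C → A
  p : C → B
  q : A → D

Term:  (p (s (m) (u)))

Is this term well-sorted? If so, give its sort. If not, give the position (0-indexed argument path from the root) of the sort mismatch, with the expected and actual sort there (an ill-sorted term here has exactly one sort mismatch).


    (m) : D
    (u) : A
  (s (m) (u)) : ✗ arg 0 at [0, 0] has sort D, expected B

ill-sorted at position [0, 0]: expected B, got D


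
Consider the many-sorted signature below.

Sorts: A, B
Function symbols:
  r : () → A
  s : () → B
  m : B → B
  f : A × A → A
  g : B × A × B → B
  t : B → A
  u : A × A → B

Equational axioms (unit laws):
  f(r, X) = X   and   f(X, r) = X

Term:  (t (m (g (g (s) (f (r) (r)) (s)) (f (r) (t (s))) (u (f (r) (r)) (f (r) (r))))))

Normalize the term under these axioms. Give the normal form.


normal form = (t (m (g (g (s) (r) (s)) (t (s)) (u (r) (r)))))

1. (t (m (g (g (s) (f (r) (r)) (s)) (f (r) (t (s))) (u (f (r) (r)) (f (r) (r))))))  →  (t (m (g (g (s) (r) (s)) (f (r) (t (s))) (u (f (r) (r)) (f (r) (r))))))
2. (t (m (g (g (s) (r) (s)) (f (r) (t (s))) (u (f (r) (r)) (f (r) (r))))))  →  (t (m (g (g (s) (r) (s)) (t (s)) (u (f (r) (r)) (f (r) (r))))))
3. (t (m (g (g (s) (r) (s)) (t (s)) (u (f (r) (r)) (f (r) (r))))))  →  (t (m (g (g (s) (r) (s)) (t (s)) (u (r) (f (r) (r))))))
4. (t (m (g (g (s) (r) (s)) (t (s)) (u (r) (f (r) (r))))))  →  (t (m (g (g (s) (r) (s)) (t (s)) (u (r) (r)))))


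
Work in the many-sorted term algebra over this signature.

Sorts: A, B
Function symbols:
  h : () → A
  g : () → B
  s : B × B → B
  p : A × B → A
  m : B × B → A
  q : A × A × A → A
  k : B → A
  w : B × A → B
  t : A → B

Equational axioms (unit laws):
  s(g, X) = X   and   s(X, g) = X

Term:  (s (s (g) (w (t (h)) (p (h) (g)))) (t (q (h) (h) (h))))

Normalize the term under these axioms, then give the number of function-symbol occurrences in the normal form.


size = 12

1. (s (s (g) (w (t (h)) (p (h) (g)))) (t (q (h) (h) (h))))  →  (s (w (t (h)) (p (h) (g))) (t (q (h) (h) (h))))
normal form: (s (w (t (h)) (p (h) (g))) (t (q (h) (h) (h))))


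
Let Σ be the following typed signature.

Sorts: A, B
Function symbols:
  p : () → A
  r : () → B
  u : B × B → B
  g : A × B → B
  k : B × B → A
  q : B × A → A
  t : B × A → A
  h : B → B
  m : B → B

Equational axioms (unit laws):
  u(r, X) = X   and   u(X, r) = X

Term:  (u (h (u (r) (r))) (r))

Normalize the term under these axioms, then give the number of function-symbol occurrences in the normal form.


size = 2

1. (u (h (u (r) (r))) (r))  →  (h (u (r) (r)))
2. (h (u (r) (r)))  →  (h (r))
normal form: (h (r))
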